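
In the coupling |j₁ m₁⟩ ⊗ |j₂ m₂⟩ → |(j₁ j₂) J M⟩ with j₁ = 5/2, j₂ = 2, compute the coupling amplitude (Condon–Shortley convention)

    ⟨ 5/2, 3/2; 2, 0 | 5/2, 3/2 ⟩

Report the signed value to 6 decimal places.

triangle: 2!·3!·2!/8! = 24/40320
(j±m)!: 4!·1!·2!·2!·4!·1! = 2304
prefactor² = (2J+1)·Δ·N² = 288/35
  k=0: +1/(0!·2!·1!·2!·2!·0!) = 1/8
  k=1: −1/(1!·1!·0!·1!·3!·1!) = -1/6
Σ = -1/24  ⇒  CG² = 288/35·(-1/24)² = 1/70
CG = −√(1/70) = -0.119523

-0.119523  (= −√(1/70))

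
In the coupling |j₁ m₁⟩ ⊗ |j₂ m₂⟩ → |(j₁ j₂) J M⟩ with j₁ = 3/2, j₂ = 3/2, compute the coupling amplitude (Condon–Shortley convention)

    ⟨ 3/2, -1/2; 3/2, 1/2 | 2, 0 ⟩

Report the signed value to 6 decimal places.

√[5·1!2!2!/6! · 1!2!2!1!2!2!] = √(4/9)
  +(−1)^0/∏(0,1,2,2,0,0)! = 1/4  (running 1/4)
  +(−1)^1/∏(1,0,1,1,1,1)! = -1  (running -3/4)
⟨..|..⟩ = √(4/9)·(-3/4) = -0.500000

−√(1/4) ≈ -0.500000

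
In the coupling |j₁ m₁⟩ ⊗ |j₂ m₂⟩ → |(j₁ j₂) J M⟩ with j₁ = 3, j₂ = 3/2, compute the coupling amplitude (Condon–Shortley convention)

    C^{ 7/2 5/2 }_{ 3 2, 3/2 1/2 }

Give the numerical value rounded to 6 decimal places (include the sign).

+√(1/7) = +0.377964

j₁+j₂−J=1  J+j₁−j₂=5  J−j₁+j₂=2  j₁+j₂+J+1=9
(j₁±m₁, j₂±m₂, J±M) = (5,1,2,1,6,1)
P² = 6400/7
sum k=0..1:
  [0] +1/48 = 1/48
  [1] −1/120 = -1/120
S = 1/80
C² = P²·S² = 1/7 ; C = +0.377964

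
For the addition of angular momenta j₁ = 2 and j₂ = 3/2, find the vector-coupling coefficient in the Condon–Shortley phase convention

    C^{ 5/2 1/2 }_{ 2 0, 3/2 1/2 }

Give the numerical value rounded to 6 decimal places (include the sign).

-0.292770  (= −√(3/35))

triangle: 1!×3!×2!/7! = 12/5040
(j±m)!: 2!×2!×2!×1!×3!×2! = 96
prefactor² = (2J+1)×Δ×N² = 48/35
  k=0: +1/(0!×1!×2!×2!×1!×0!) = 1/4
  k=1: −1/(1!×0!×1!×1!×2!×1!) = -1/2
Σ = -1/4  ⇒  CG² = 48/35×(-1/4)² = 3/35
CG = −√(3/35) = -0.292770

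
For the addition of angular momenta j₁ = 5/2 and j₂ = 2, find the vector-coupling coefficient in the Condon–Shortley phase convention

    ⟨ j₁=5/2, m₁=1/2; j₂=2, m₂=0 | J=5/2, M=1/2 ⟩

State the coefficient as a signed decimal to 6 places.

-0.478091  (= −√(8/35))

triangle: 2!*3!*2!/8! = 24/40320
(j±m)!: 3!*2!*2!*2!*3!*2! = 576
prefactor² = (2J+1)*Δ*N² = 72/35
  k=0: +1/(0!*2!*2!*2!*1!*0!) = 1/8
  k=1: −1/(1!*1!*1!*1!*2!*1!) = -1/2
  k=2: +1/(2!*0!*0!*0!*3!*2!) = 1/24
Σ = -1/3  ⇒  CG² = 72/35*(-1/3)² = 8/35
CG = −√(8/35) = -0.478091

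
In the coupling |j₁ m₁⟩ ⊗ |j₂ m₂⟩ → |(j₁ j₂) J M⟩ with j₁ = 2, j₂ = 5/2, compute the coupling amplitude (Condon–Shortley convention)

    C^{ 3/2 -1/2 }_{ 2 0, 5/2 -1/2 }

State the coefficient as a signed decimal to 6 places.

−√(2/35) ≈ -0.239046

√[4·3!1!2!/7! · 2!2!2!3!1!2!] = √(32/35)
  +(−1)^1/∏(1,2,1,1,0,1)! = -1/2  (running -1/2)
  +(−1)^2/∏(2,1,0,0,1,2)! = 1/4  (running -1/4)
⟨..|..⟩ = √(32/35)·(-1/4) = -0.239046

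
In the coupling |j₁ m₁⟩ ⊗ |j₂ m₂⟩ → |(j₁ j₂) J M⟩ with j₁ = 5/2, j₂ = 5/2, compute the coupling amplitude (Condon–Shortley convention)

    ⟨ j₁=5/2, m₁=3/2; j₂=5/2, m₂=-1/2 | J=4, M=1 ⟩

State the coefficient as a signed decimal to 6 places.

j₁+j₂−J=1  J+j₁−j₂=4  J−j₁+j₂=4  j₁+j₂+J+1=10
(j₁±m₁, j₂±m₂, J±M) = (4,1,2,3,5,3)
P² = 10368/35
sum k=0..1:
  [0] +1/24 = 1/24
  [1] −1/144 = -1/144
S = 5/144
C² = P²·S² = 5/14 ; C = +0.597614

+0.597614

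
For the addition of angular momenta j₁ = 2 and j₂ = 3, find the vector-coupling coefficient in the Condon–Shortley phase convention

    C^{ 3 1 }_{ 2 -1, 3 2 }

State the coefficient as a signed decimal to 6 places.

triangle: 2!×2!×4!/9! = 96/362880
(j±m)!: 1!×3!×5!×1!×4!×2! = 34560
prefactor² = (2J+1)×Δ×N² = 64
  k=1: −1/(1!×1!×2!×4!×0!×0!) = -1/48
  k=2: +1/(2!×0!×1!×3!×1!×1!) = 1/12
Σ = 1/16  ⇒  CG² = 64×1/16² = 1/4
CG = +√(1/4) = +0.500000

+0.500000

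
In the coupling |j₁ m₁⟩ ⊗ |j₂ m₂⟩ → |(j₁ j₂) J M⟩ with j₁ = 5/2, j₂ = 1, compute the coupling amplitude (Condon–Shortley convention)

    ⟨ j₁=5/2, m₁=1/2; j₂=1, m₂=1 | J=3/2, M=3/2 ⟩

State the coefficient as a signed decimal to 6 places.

+√(1/15) ≈ +0.258199

triangle: 2!*3!*0!/6! = 12/720
(j±m)!: 3!*2!*2!*0!*3!*0! = 144
prefactor² = (2J+1)*Δ*N² = 48/5
  k=2: +1/(2!*0!*0!*0!*3!*0!) = 1/12
Σ = 1/12  ⇒  CG² = 48/5*1/12² = 1/15
CG = +√(1/15) = +0.258199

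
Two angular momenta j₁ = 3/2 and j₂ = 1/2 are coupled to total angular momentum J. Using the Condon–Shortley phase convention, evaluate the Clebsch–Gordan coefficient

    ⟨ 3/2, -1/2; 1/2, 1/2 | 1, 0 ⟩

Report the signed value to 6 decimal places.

j₁+j₂−J=1  J+j₁−j₂=2  J−j₁+j₂=0  j₁+j₂+J+1=4
(j₁±m₁, j₂±m₂, J±M) = (1,2,1,0,1,1)
P² = 1/2
sum k=1..1:
  [1] −1/1 = -1
S = -1
C² = P²·S² = 1/2 ; C = -0.707107

-0.707107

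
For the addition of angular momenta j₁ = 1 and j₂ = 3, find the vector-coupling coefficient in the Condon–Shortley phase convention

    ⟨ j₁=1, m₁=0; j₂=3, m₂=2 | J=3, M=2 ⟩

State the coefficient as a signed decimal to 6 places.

-0.577350  (= −√(1/3))

j₁+j₂−J=1  J+j₁−j₂=1  J−j₁+j₂=5  j₁+j₂+J+1=8
(j₁±m₁, j₂±m₂, J±M) = (1,1,5,1,5,1)
P² = 300
sum k=0..1:
  [0] +1/120 = 1/120
  [1] −1/24 = -1/24
S = -1/30
C² = P²·S² = 1/3 ; C = -0.577350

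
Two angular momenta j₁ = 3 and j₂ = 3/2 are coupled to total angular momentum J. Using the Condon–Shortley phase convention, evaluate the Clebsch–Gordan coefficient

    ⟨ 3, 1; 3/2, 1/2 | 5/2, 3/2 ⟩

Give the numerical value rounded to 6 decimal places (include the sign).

−√(7/20) ≈ -0.591608

√[6·2!4!1!/8! · 4!2!2!1!4!1!] = √(576/35)
  +(−1)^1/∏(1,1,1,1,3,0)! = -1/6  (running -1/6)
  +(−1)^2/∏(2,0,0,0,4,1)! = 1/48  (running -7/48)
⟨..|..⟩ = √(576/35)·(-7/48) = -0.591608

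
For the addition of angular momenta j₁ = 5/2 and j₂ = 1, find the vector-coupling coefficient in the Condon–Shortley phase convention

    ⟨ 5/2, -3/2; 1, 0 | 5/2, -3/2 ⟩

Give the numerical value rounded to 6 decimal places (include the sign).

-0.507093  (= −√(9/35))

j₁+j₂−J=1  J+j₁−j₂=4  J−j₁+j₂=1  j₁+j₂+J+1=7
(j₁±m₁, j₂±m₂, J±M) = (1,4,1,1,1,4)
P² = 576/35
sum k=0..1:
  [0] +1/24 = 1/24
  [1] −1/6 = -1/6
S = -1/8
C² = P²·S² = 9/35 ; C = -0.507093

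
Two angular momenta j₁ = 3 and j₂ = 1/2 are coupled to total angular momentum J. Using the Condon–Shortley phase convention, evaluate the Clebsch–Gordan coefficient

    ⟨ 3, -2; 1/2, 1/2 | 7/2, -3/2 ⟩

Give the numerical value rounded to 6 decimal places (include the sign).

√[8·0!6!1!/8! · 1!5!1!0!2!5!] = √(28800/7)
  +(−1)^0/∏(0,0,5,1,1,0)! = 1/120  (running 1/120)
⟨..|..⟩ = √(28800/7)·(1/120) = +0.534522

+√(2/7) = +0.534522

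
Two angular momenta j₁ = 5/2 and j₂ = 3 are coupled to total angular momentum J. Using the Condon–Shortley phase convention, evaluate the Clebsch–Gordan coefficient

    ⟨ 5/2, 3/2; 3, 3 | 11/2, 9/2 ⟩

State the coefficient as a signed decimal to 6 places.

+√(5/11) = +0.674200

j₁+j₂−J=0  J+j₁−j₂=5  J−j₁+j₂=6  j₁+j₂+J+1=12
(j₁±m₁, j₂±m₂, J±M) = (4,1,6,0,10,1)
P² = 1492992000/11
sum k=0..0:
  [0] +1/17280 = 1/17280
S = 1/17280
C² = P²·S² = 5/11 ; C = +0.674200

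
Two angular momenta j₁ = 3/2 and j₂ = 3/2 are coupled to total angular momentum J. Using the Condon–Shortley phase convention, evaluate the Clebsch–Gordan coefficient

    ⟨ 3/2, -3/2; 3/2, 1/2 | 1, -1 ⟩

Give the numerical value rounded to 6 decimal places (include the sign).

+0.547723  (= +√(3/10))

√[3·2!1!1!/5! · 0!3!2!1!0!2!] = √(6/5)
  +(−1)^2/∏(2,0,1,0,0,1)! = 1/2  (running 1/2)
⟨..|..⟩ = √(6/5)·(1/2) = +0.547723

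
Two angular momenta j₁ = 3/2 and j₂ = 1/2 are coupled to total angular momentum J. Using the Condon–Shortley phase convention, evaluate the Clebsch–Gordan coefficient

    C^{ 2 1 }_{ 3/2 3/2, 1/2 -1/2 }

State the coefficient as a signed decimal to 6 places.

√[5·0!3!1!/5! · 3!0!0!1!3!1!] = √(9)
  +(−1)^0/∏(0,0,0,0,3,1)! = 1/6  (running 1/6)
⟨..|..⟩ = √(9)·(1/6) = +0.500000

+√(1/4) = +0.500000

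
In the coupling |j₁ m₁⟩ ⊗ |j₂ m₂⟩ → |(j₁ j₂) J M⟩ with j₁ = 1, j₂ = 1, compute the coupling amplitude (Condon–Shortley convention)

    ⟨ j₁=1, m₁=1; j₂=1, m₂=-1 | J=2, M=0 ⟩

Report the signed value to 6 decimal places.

+√(1/6) = +0.408248

√[5·0!2!2!/5! · 2!0!0!2!2!2!] = √(8/3)
  +(−1)^0/∏(0,0,0,0,2,2)! = 1/4  (running 1/4)
⟨..|..⟩ = √(8/3)·(1/4) = +0.408248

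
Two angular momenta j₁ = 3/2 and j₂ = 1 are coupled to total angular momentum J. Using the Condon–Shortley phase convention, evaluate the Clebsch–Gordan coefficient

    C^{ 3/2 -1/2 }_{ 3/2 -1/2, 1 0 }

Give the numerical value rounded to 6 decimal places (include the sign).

√[4·1!2!1!/5! · 1!2!1!1!1!2!] = √(4/15)
  +(−1)^0/∏(0,1,2,1,0,0)! = 1/2  (running 1/2)
  +(−1)^1/∏(1,0,1,0,1,1)! = -1  (running -1/2)
⟨..|..⟩ = √(4/15)·(-1/2) = -0.258199

-0.258199  (= −√(1/15))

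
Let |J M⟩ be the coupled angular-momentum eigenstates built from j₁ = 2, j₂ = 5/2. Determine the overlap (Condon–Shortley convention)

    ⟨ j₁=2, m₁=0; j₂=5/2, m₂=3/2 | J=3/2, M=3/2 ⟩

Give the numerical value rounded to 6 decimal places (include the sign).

+0.585540  (= +√(12/35))

triangle: 3!·1!·2!/7! = 12/5040
(j±m)!: 2!·2!·4!·1!·3!·0! = 576
prefactor² = (2J+1)·Δ·N² = 192/35
  k=2: +1/(2!·1!·0!·2!·1!·0!) = 1/4
Σ = 1/4  ⇒  CG² = 192/35·1/4² = 12/35
CG = +√(12/35) = +0.585540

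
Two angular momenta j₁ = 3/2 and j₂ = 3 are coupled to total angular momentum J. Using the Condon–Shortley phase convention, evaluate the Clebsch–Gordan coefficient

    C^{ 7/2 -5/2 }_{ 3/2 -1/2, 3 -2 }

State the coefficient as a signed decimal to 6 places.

+0.377964

√[8·1!2!5!/9! · 1!2!1!5!1!6!] = √(6400/7)
  +(−1)^0/∏(0,1,2,1,0,4)! = 1/48  (running 1/48)
  +(−1)^1/∏(1,0,1,0,1,5)! = -1/120  (running 1/80)
⟨..|..⟩ = √(6400/7)·(1/80) = +0.377964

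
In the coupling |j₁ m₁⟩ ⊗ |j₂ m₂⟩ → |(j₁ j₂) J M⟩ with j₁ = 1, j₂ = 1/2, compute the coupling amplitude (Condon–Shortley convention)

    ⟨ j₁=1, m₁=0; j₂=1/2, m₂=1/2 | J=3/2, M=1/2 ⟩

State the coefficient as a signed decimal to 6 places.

+0.816497  (= +√(2/3))

triangle: 0!·2!·1!/4! = 2/24
(j±m)!: 1!·1!·1!·0!·2!·1! = 2
prefactor² = (2J+1)·Δ·N² = 2/3
  k=0: +1/(0!·0!·1!·1!·1!·0!) = 1
Σ = 1  ⇒  CG² = 2/3·1² = 2/3
CG = +√(2/3) = +0.816497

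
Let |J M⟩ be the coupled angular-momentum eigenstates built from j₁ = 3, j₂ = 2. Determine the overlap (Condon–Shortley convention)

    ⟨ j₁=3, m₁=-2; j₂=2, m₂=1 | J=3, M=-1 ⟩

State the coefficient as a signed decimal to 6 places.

+0.500000

j₁+j₂−J=2  J+j₁−j₂=4  J−j₁+j₂=2  j₁+j₂+J+1=9
(j₁±m₁, j₂±m₂, J±M) = (1,5,3,1,2,4)
P² = 64
sum k=1..2:
  [1] −1/48 = -1/48
  [2] +1/12 = 1/12
S = 1/16
C² = P²·S² = 1/4 ; C = +0.500000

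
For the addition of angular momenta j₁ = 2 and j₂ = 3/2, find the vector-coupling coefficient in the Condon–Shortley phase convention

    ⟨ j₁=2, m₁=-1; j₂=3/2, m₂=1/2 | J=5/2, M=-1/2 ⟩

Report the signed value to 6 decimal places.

√[6·1!3!2!/7! · 1!3!2!1!2!3!] = √(72/35)
  +(−1)^0/∏(0,1,3,2,0,0)! = 1/12  (running 1/12)
  +(−1)^1/∏(1,0,2,1,1,1)! = -1/2  (running -5/12)
⟨..|..⟩ = √(72/35)·(-5/12) = -0.597614

-0.597614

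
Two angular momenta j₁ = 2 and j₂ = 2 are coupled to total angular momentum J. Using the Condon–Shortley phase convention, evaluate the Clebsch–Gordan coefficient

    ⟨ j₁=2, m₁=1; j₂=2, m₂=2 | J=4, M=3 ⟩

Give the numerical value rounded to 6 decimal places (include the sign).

+√(1/2) = +0.707107

triangle: 0!×4!×4!/9! = 576/362880
(j±m)!: 3!×1!×4!×0!×7!×1! = 725760
prefactor² = (2J+1)×Δ×N² = 10368
  k=0: +1/(0!×0!×1!×4!×3!×0!) = 1/144
Σ = 1/144  ⇒  CG² = 10368×1/144² = 1/2
CG = +√(1/2) = +0.707107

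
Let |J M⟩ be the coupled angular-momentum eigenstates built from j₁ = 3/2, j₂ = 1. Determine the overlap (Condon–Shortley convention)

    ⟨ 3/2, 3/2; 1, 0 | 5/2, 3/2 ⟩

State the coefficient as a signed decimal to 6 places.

j₁+j₂−J=0  J+j₁−j₂=3  J−j₁+j₂=2  j₁+j₂+J+1=6
(j₁±m₁, j₂±m₂, J±M) = (3,0,1,1,4,1)
P² = 72/5
sum k=0..0:
  [0] +1/6 = 1/6
S = 1/6
C² = P²·S² = 2/5 ; C = +0.632456

+0.632456  (= +√(2/5))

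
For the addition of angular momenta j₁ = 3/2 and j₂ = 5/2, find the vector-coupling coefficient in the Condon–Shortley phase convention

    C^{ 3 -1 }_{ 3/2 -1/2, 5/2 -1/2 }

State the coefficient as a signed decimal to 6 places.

j₁+j₂−J=1  J+j₁−j₂=2  J−j₁+j₂=4  j₁+j₂+J+1=8
(j₁±m₁, j₂±m₂, J±M) = (1,2,2,3,2,4)
P² = 48/5
sum k=0..1:
  [0] +1/8 = 1/8
  [1] −1/6 = -1/6
S = -1/24
C² = P²·S² = 1/60 ; C = -0.129099

-0.129099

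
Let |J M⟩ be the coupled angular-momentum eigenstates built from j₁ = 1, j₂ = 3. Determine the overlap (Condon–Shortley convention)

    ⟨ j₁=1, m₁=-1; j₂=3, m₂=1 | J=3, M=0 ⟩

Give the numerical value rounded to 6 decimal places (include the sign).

triangle: 1!*1!*5!/8! = 120/40320
(j±m)!: 0!*2!*4!*2!*3!*3! = 3456
prefactor² = (2J+1)*Δ*N² = 72
  k=1: −1/(1!*0!*1!*3!*0!*2!) = -1/12
Σ = -1/12  ⇒  CG² = 72*(-1/12)² = 1/2
CG = −√(1/2) = -0.707107

-0.707107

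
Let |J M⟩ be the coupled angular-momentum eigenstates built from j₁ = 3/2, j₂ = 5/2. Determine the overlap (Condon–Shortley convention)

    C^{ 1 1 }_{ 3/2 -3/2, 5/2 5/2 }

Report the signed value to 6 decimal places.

j₁+j₂−J=3  J+j₁−j₂=0  J−j₁+j₂=2  j₁+j₂+J+1=6
(j₁±m₁, j₂±m₂, J±M) = (0,3,5,0,2,0)
P² = 72
sum k=3..3:
  [3] −1/12 = -1/12
S = -1/12
C² = P²·S² = 1/2 ; C = -0.707107

-0.707107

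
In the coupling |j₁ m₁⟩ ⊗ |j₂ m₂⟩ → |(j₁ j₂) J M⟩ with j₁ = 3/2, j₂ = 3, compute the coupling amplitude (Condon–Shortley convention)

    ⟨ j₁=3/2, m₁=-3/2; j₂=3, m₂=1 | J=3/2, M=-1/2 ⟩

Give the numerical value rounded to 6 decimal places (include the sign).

−√(4/35) ≈ -0.338062

triangle: 3!×0!×3!/7! = 36/5040
(j±m)!: 0!×3!×4!×2!×1!×2! = 576
prefactor² = (2J+1)×Δ×N² = 576/35
  k=3: −1/(3!×0!×0!×1!×0!×2!) = -1/12
Σ = -1/12  ⇒  CG² = 576/35×(-1/12)² = 4/35
CG = −√(4/35) = -0.338062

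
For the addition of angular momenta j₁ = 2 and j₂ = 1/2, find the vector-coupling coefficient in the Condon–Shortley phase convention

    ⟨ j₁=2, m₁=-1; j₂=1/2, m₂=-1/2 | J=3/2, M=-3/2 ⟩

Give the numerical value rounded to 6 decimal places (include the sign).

triangle: 1!*3!*0!/5! = 6/120
(j±m)!: 1!*3!*0!*1!*0!*3! = 36
prefactor² = (2J+1)*Δ*N² = 36/5
  k=0: +1/(0!*1!*3!*0!*0!*0!) = 1/6
Σ = 1/6  ⇒  CG² = 36/5*1/6² = 1/5
CG = +√(1/5) = +0.447214

+0.447214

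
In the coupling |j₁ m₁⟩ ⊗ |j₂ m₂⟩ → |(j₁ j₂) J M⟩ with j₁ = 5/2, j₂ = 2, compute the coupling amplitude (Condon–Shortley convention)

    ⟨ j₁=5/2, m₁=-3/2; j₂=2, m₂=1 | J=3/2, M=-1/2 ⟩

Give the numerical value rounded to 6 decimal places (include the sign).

+0.138013  (= +√(2/105))

triangle: 3!*2!*1!/7! = 12/5040
(j±m)!: 1!*4!*3!*1!*1!*2! = 288
prefactor² = (2J+1)*Δ*N² = 96/35
  k=2: +1/(2!*1!*2!*1!*0!*0!) = 1/4
  k=3: −1/(3!*0!*1!*0!*1!*1!) = -1/6
Σ = 1/12  ⇒  CG² = 96/35*1/12² = 2/105
CG = +√(2/105) = +0.138013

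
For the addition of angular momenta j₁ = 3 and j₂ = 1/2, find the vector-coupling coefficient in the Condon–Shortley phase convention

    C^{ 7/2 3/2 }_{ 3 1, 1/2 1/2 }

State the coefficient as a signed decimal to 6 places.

+√(5/7) ≈ +0.845154

j₁+j₂−J=0  J+j₁−j₂=6  J−j₁+j₂=1  j₁+j₂+J+1=8
(j₁±m₁, j₂±m₂, J±M) = (4,2,1,0,5,2)
P² = 11520/7
sum k=0..0:
  [0] +1/48 = 1/48
S = 1/48
C² = P²·S² = 5/7 ; C = +0.845154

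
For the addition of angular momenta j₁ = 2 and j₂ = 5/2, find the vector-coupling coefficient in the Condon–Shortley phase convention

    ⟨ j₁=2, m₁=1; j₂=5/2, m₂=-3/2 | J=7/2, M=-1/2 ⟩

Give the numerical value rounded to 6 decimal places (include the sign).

√[8·1!3!4!/9! · 3!1!1!4!3!4!] = √(2304/35)
  +(−1)^0/∏(0,1,1,1,2,3)! = 1/12  (running 1/12)
  +(−1)^1/∏(1,0,0,0,3,4)! = -1/144  (running 11/144)
⟨..|..⟩ = √(2304/35)·(11/144) = +0.619780

+0.619780  (= +√(121/315))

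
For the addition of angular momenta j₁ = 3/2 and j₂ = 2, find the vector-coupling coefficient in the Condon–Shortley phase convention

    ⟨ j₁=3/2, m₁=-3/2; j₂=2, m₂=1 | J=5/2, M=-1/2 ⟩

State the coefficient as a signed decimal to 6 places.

−√(27/70) = -0.621059

j₁+j₂−J=1  J+j₁−j₂=2  J−j₁+j₂=3  j₁+j₂+J+1=7
(j₁±m₁, j₂±m₂, J±M) = (0,3,3,1,2,3)
P² = 216/35
sum k=1..1:
  [1] −1/4 = -1/4
S = -1/4
C² = P²·S² = 27/70 ; C = -0.621059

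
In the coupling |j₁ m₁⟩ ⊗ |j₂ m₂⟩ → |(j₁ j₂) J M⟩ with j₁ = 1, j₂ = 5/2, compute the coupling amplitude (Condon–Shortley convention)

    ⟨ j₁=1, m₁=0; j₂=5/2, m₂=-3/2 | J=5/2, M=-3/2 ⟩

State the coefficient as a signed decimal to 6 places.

j₁+j₂−J=1  J+j₁−j₂=1  J−j₁+j₂=4  j₁+j₂+J+1=7
(j₁±m₁, j₂±m₂, J±M) = (1,1,1,4,1,4)
P² = 576/35
sum k=0..1:
  [0] +1/6 = 1/6
  [1] −1/24 = -1/24
S = 1/8
C² = P²·S² = 9/35 ; C = +0.507093

+0.507093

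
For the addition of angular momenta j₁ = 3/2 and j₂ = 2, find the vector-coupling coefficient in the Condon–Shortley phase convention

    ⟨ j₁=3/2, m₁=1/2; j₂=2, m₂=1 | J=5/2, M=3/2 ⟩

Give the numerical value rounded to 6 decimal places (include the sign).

−√(1/35) ≈ -0.169031

triangle: 1!·2!·3!/7! = 12/5040
(j±m)!: 2!·1!·3!·1!·4!·1! = 288
prefactor² = (2J+1)·Δ·N² = 144/35
  k=0: +1/(0!·1!·1!·3!·1!·0!) = 1/6
  k=1: −1/(1!·0!·0!·2!·2!·1!) = -1/4
Σ = -1/12  ⇒  CG² = 144/35·(-1/12)² = 1/35
CG = −√(1/35) = -0.169031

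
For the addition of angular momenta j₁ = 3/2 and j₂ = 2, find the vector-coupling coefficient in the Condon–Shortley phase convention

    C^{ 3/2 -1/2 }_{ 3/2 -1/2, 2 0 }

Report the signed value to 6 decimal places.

√[4·2!1!2!/6! · 1!2!2!2!1!2!] = √(16/45)
  +(−1)^1/∏(1,1,1,1,0,1)! = -1  (running -1)
  +(−1)^2/∏(2,0,0,0,1,2)! = 1/4  (running -3/4)
⟨..|..⟩ = √(16/45)·(-3/4) = -0.447214

−√(1/5) = -0.447214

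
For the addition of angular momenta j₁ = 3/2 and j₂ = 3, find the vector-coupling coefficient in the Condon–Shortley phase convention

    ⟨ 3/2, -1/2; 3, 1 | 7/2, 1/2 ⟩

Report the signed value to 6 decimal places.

−√(2/7) = -0.534522

√[8·1!2!5!/9! · 1!2!4!2!4!3!] = √(512/7)
  +(−1)^0/∏(0,1,2,4,0,1)! = 1/48  (running 1/48)
  +(−1)^1/∏(1,0,1,3,1,2)! = -1/12  (running -1/16)
⟨..|..⟩ = √(512/7)·(-1/16) = -0.534522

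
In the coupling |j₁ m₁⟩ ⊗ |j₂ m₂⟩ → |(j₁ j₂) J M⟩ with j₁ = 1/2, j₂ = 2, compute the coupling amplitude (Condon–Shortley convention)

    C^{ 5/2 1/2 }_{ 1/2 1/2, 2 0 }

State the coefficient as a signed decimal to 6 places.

+0.774597

√[6·0!1!4!/6! · 1!0!2!2!3!2!] = √(48/5)
  +(−1)^0/∏(0,0,0,2,1,2)! = 1/4  (running 1/4)
⟨..|..⟩ = √(48/5)·(1/4) = +0.774597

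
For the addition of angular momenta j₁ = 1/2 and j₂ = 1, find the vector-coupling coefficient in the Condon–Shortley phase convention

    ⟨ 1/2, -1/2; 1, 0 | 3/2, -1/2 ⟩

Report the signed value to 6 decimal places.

j₁+j₂−J=0  J+j₁−j₂=1  J−j₁+j₂=2  j₁+j₂+J+1=4
(j₁±m₁, j₂±m₂, J±M) = (0,1,1,1,1,2)
P² = 2/3
sum k=0..0:
  [0] +1/1 = 1
S = 1
C² = P²·S² = 2/3 ; C = +0.816497

+0.816497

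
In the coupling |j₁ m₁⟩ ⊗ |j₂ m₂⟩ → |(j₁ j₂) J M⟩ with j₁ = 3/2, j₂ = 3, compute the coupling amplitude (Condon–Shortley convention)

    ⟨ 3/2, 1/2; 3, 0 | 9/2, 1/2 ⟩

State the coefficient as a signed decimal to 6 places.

+0.690066  (= +√(10/21))

triangle: 0!×3!×6!/10! = 4320/3628800
(j±m)!: 2!×1!×3!×3!×5!×4! = 207360
prefactor² = (2J+1)×Δ×N² = 17280/7
  k=0: +1/(0!×0!×1!×3!×2!×3!) = 1/72
Σ = 1/72  ⇒  CG² = 17280/7×1/72² = 10/21
CG = +√(10/21) = +0.690066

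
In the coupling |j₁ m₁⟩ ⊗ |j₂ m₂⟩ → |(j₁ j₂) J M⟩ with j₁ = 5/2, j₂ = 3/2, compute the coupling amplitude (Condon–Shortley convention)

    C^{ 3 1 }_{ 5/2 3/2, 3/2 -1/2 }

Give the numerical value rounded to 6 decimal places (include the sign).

+0.639010  (= +√(49/120))

√[7·1!4!2!/8! · 4!1!1!2!4!2!] = √(96/5)
  +(−1)^0/∏(0,1,1,1,3,1)! = 1/6  (running 1/6)
  +(−1)^1/∏(1,0,0,0,4,2)! = -1/48  (running 7/48)
⟨..|..⟩ = √(96/5)·(7/48) = +0.639010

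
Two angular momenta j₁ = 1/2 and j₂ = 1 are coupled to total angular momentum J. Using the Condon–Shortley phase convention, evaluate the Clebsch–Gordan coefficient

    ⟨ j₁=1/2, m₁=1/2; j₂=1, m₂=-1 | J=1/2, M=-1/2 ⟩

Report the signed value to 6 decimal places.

j₁+j₂−J=1  J+j₁−j₂=0  J−j₁+j₂=1  j₁+j₂+J+1=3
(j₁±m₁, j₂±m₂, J±M) = (1,0,0,2,0,1)
P² = 2/3
sum k=0..0:
  [0] +1/1 = 1
S = 1
C² = P²·S² = 2/3 ; C = +0.816497

+√(2/3) ≈ +0.816497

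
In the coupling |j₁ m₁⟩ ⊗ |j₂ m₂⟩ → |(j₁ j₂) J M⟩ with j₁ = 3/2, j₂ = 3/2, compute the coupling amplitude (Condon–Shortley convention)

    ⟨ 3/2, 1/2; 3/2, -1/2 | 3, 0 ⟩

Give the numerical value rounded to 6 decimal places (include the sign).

j₁+j₂−J=0  J+j₁−j₂=3  J−j₁+j₂=3  j₁+j₂+J+1=7
(j₁±m₁, j₂±m₂, J±M) = (2,1,1,2,3,3)
P² = 36/5
sum k=0..0:
  [0] +1/4 = 1/4
S = 1/4
C² = P²·S² = 9/20 ; C = +0.670820

+0.670820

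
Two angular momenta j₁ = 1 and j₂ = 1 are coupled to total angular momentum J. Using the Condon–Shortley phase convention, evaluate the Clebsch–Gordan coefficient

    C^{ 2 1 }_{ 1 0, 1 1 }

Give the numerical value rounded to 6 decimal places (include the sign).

j₁+j₂−J=0  J+j₁−j₂=2  J−j₁+j₂=2  j₁+j₂+J+1=5
(j₁±m₁, j₂±m₂, J±M) = (1,1,2,0,3,1)
P² = 2
sum k=0..0:
  [0] +1/2 = 1/2
S = 1/2
C² = P²·S² = 1/2 ; C = +0.707107

+0.707107  (= +√(1/2))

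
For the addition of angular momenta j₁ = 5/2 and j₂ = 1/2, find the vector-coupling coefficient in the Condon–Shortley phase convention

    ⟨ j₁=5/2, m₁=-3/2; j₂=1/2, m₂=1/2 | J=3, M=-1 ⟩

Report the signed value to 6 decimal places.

triangle: 0!×5!×1!/7! = 120/5040
(j±m)!: 1!×4!×1!×0!×2!×4! = 1152
prefactor² = (2J+1)×Δ×N² = 192
  k=0: +1/(0!×0!×4!×1!×1!×0!) = 1/24
Σ = 1/24  ⇒  CG² = 192×1/24² = 1/3
CG = +√(1/3) = +0.577350

+0.577350  (= +√(1/3))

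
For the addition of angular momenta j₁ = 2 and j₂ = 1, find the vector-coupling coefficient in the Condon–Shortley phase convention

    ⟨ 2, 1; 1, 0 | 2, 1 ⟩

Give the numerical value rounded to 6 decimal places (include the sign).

+√(1/6) ≈ +0.408248

j₁+j₂−J=1  J+j₁−j₂=3  J−j₁+j₂=1  j₁+j₂+J+1=6
(j₁±m₁, j₂±m₂, J±M) = (3,1,1,1,3,1)
P² = 3/2
sum k=0..1:
  [0] +1/2 = 1/2
  [1] −1/6 = -1/6
S = 1/3
C² = P²·S² = 1/6 ; C = +0.408248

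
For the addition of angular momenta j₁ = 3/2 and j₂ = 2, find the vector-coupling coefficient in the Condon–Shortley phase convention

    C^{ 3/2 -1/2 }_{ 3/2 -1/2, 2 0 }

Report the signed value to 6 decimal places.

−√(1/5) ≈ -0.447214

j₁+j₂−J=2  J+j₁−j₂=1  J−j₁+j₂=2  j₁+j₂+J+1=6
(j₁±m₁, j₂±m₂, J±M) = (1,2,2,2,1,2)
P² = 16/45
sum k=1..2:
  [1] −1/1 = -1
  [2] +1/4 = 1/4
S = -3/4
C² = P²·S² = 1/5 ; C = -0.447214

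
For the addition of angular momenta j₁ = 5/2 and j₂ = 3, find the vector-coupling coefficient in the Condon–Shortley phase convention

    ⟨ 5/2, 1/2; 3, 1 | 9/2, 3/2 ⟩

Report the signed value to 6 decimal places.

√[10·1!4!5!/11! · 3!2!4!2!6!3!] = √(138240/77)
  +(−1)^0/∏(0,1,2,4,2,1)! = 1/96  (running 1/96)
  +(−1)^1/∏(1,0,1,3,3,2)! = -1/72  (running -1/288)
⟨..|..⟩ = √(138240/77)·(-1/288) = -0.147122

−√(5/231) = -0.147122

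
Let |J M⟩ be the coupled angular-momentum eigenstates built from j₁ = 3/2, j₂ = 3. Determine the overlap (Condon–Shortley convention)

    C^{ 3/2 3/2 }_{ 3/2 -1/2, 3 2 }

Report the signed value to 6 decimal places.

triangle: 3!*0!*3!/7! = 36/5040
(j±m)!: 1!*2!*5!*1!*3!*0! = 1440
prefactor² = (2J+1)*Δ*N² = 288/7
  k=2: +1/(2!*1!*0!*3!*0!*0!) = 1/12
Σ = 1/12  ⇒  CG² = 288/7*1/12² = 2/7
CG = +√(2/7) = +0.534522

+√(2/7) = +0.534522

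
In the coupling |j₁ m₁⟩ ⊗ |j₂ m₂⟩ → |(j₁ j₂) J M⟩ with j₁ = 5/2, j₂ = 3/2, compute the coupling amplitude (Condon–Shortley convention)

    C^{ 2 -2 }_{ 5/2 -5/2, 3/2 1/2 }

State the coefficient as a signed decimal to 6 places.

+0.690066  (= +√(10/21))

√[5·2!3!1!/7! · 0!5!2!1!0!4!] = √(480/7)
  +(−1)^2/∏(2,0,3,0,0,1)! = 1/12  (running 1/12)
⟨..|..⟩ = √(480/7)·(1/12) = +0.690066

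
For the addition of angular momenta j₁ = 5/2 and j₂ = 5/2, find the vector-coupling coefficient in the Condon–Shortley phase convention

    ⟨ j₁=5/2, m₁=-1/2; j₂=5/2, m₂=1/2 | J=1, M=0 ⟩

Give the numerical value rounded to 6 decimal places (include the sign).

+√(1/70) ≈ +0.119523

j₁+j₂−J=4  J+j₁−j₂=1  J−j₁+j₂=1  j₁+j₂+J+1=7
(j₁±m₁, j₂±m₂, J±M) = (2,3,3,2,1,1)
P² = 72/35
sum k=2..3:
  [2] +1/4 = 1/4
  [3] −1/6 = -1/6
S = 1/12
C² = P²·S² = 1/70 ; C = +0.119523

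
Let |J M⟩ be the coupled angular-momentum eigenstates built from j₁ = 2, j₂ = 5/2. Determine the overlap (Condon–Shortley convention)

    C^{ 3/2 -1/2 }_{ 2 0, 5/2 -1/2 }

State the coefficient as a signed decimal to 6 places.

−√(2/35) ≈ -0.239046

j₁+j₂−J=3  J+j₁−j₂=1  J−j₁+j₂=2  j₁+j₂+J+1=7
(j₁±m₁, j₂±m₂, J±M) = (2,2,2,3,1,2)
P² = 32/35
sum k=1..2:
  [1] −1/2 = -1/2
  [2] +1/4 = 1/4
S = -1/4
C² = P²·S² = 2/35 ; C = -0.239046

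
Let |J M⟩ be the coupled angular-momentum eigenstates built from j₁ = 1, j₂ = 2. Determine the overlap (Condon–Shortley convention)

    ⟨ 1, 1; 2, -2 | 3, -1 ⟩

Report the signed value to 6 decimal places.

j₁+j₂−J=0  J+j₁−j₂=2  J−j₁+j₂=4  j₁+j₂+J+1=7
(j₁±m₁, j₂±m₂, J±M) = (2,0,0,4,2,4)
P² = 768/5
sum k=0..0:
  [0] +1/48 = 1/48
S = 1/48
C² = P²·S² = 1/15 ; C = +0.258199

+√(1/15) = +0.258199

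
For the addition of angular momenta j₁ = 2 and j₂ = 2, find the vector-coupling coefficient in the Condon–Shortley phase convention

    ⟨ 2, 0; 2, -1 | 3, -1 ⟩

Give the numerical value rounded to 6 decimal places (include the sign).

+√(1/5) = +0.447214

triangle: 1!×3!×3!/8! = 36/40320
(j±m)!: 2!×2!×1!×3!×2!×4! = 1152
prefactor² = (2J+1)×Δ×N² = 36/5
  k=0: +1/(0!×1!×2!×1!×1!×2!) = 1/4
  k=1: −1/(1!×0!×1!×0!×2!×3!) = -1/12
Σ = 1/6  ⇒  CG² = 36/5×1/6² = 1/5
CG = +√(1/5) = +0.447214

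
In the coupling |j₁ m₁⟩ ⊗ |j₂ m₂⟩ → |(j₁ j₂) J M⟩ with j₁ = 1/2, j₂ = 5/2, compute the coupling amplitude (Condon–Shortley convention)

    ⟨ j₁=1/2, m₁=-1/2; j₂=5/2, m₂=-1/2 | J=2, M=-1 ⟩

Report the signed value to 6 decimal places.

-0.577350

triangle: 1!×0!×4!/6! = 24/720
(j±m)!: 0!×1!×2!×3!×1!×3! = 72
prefactor² = (2J+1)×Δ×N² = 12
  k=1: −1/(1!×0!×0!×1!×0!×3!) = -1/6
Σ = -1/6  ⇒  CG² = 12×(-1/6)² = 1/3
CG = −√(1/3) = -0.577350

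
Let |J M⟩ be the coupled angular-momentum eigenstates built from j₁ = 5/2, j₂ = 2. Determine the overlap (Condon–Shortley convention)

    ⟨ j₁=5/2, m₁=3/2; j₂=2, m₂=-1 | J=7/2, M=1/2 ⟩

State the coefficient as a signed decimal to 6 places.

√[8·1!4!3!/9! · 4!1!1!3!4!3!] = √(2304/35)
  +(−1)^0/∏(0,1,1,1,3,2)! = 1/12  (running 1/12)
  +(−1)^1/∏(1,0,0,0,4,3)! = -1/144  (running 11/144)
⟨..|..⟩ = √(2304/35)·(11/144) = +0.619780

+√(121/315) = +0.619780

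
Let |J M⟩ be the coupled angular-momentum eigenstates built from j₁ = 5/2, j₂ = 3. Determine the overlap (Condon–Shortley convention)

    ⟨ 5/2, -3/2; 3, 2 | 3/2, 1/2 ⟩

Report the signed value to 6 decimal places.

-0.218218  (= −√(1/21))

triangle: 4!×1!×2!/8! = 48/40320
(j±m)!: 1!×4!×5!×1!×2!×1! = 5760
prefactor² = (2J+1)×Δ×N² = 192/7
  k=3: −1/(3!×1!×1!×2!×0!×0!) = -1/12
  k=4: +1/(4!×0!×0!×1!×1!×1!) = 1/24
Σ = -1/24  ⇒  CG² = 192/7×(-1/24)² = 1/21
CG = −√(1/21) = -0.218218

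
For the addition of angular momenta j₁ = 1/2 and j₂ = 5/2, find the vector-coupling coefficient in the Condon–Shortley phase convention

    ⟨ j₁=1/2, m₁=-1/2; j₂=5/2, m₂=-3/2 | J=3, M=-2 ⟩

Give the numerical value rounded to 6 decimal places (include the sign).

j₁+j₂−J=0  J+j₁−j₂=1  J−j₁+j₂=5  j₁+j₂+J+1=7
(j₁±m₁, j₂±m₂, J±M) = (0,1,1,4,1,5)
P² = 480
sum k=0..0:
  [0] +1/24 = 1/24
S = 1/24
C² = P²·S² = 5/6 ; C = +0.912871

+0.912871  (= +√(5/6))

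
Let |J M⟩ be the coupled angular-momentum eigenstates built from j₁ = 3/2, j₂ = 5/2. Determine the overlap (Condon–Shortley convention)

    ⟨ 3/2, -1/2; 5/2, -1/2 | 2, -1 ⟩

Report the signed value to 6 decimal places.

-0.545545  (= −√(25/84))

√[5·2!1!3!/7! · 1!2!2!3!1!3!] = √(12/7)
  +(−1)^1/∏(1,1,1,1,0,2)! = -1/2  (running -1/2)
  +(−1)^2/∏(2,0,0,0,1,3)! = 1/12  (running -5/12)
⟨..|..⟩ = √(12/7)·(-5/12) = -0.545545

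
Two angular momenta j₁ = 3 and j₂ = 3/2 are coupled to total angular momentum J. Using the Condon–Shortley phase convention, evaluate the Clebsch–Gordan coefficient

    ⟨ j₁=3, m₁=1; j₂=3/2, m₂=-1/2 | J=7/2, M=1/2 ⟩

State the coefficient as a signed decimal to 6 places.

+0.534522  (= +√(2/7))

triangle: 1!*5!*2!/9! = 240/362880
(j±m)!: 4!*2!*1!*2!*4!*3! = 13824
prefactor² = (2J+1)*Δ*N² = 512/7
  k=0: +1/(0!*1!*2!*1!*3!*1!) = 1/12
  k=1: −1/(1!*0!*1!*0!*4!*2!) = -1/48
Σ = 1/16  ⇒  CG² = 512/7*1/16² = 2/7
CG = +√(2/7) = +0.534522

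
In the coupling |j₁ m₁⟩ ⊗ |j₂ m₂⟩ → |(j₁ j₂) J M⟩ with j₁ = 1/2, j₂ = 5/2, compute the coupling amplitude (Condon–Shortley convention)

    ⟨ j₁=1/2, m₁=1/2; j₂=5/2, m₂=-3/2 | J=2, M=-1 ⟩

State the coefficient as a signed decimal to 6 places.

+0.816497  (= +√(2/3))

triangle: 1!*0!*4!/6! = 24/720
(j±m)!: 1!*0!*1!*4!*1!*3! = 144
prefactor² = (2J+1)*Δ*N² = 24
  k=0: +1/(0!*1!*0!*1!*0!*3!) = 1/6
Σ = 1/6  ⇒  CG² = 24*1/6² = 2/3
CG = +√(2/3) = +0.816497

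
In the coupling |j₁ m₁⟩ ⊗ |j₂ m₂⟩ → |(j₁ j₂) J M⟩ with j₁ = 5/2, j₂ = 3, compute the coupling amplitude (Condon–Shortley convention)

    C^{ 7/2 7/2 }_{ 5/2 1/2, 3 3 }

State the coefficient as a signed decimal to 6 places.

+√(1/3) = +0.577350

j₁+j₂−J=2  J+j₁−j₂=3  J−j₁+j₂=4  j₁+j₂+J+1=10
(j₁±m₁, j₂±m₂, J±M) = (3,2,6,0,7,0)
P² = 27648
sum k=2..2:
  [2] +1/288 = 1/288
S = 1/288
C² = P²·S² = 1/3 ; C = +0.577350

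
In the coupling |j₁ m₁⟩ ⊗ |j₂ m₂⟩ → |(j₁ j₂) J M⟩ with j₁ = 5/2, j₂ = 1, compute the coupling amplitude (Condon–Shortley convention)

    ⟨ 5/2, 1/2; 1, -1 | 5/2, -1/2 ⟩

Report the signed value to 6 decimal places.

triangle: 1!·4!·1!/7! = 24/5040
(j±m)!: 3!·2!·0!·2!·2!·3! = 288
prefactor² = (2J+1)·Δ·N² = 288/35
  k=0: +1/(0!·1!·2!·0!·2!·1!) = 1/4
Σ = 1/4  ⇒  CG² = 288/35·1/4² = 18/35
CG = +√(18/35) = +0.717137

+0.717137  (= +√(18/35))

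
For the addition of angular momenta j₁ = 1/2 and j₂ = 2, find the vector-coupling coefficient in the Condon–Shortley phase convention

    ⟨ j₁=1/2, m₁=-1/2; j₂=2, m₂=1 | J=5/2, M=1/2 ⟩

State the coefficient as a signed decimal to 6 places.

j₁+j₂−J=0  J+j₁−j₂=1  J−j₁+j₂=4  j₁+j₂+J+1=6
(j₁±m₁, j₂±m₂, J±M) = (0,1,3,1,3,2)
P² = 72/5
sum k=0..0:
  [0] +1/6 = 1/6
S = 1/6
C² = P²·S² = 2/5 ; C = +0.632456

+√(2/5) = +0.632456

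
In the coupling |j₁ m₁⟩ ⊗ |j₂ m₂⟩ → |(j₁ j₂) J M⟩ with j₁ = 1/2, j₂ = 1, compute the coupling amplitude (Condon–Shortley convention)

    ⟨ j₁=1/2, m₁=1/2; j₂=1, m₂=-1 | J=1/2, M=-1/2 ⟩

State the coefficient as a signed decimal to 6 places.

triangle: 1!*0!*1!/3! = 1/6
(j±m)!: 1!*0!*0!*2!*0!*1! = 2
prefactor² = (2J+1)*Δ*N² = 2/3
  k=0: +1/(0!*1!*0!*0!*0!*1!) = 1
Σ = 1  ⇒  CG² = 2/3*1² = 2/3
CG = +√(2/3) = +0.816497

+0.816497  (= +√(2/3))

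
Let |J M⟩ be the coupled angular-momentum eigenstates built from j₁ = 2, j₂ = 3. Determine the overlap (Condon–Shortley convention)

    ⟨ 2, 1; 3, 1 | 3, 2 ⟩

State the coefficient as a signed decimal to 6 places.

j₁+j₂−J=2  J+j₁−j₂=2  J−j₁+j₂=4  j₁+j₂+J+1=9
(j₁±m₁, j₂±m₂, J±M) = (3,1,4,2,5,1)
P² = 64
sum k=0..1:
  [0] +1/48 = 1/48
  [1] −1/12 = -1/12
S = -1/16
C² = P²·S² = 1/4 ; C = -0.500000

-0.500000  (= −√(1/4))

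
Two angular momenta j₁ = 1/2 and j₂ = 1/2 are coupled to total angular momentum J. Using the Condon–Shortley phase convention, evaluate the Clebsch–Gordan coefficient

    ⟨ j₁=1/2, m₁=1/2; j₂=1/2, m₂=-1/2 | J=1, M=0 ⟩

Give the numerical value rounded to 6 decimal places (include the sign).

j₁+j₂−J=0  J+j₁−j₂=1  J−j₁+j₂=1  j₁+j₂+J+1=3
(j₁±m₁, j₂±m₂, J±M) = (1,0,0,1,1,1)
P² = 1/2
sum k=0..0:
  [0] +1/1 = 1
S = 1
C² = P²·S² = 1/2 ; C = +0.707107

+√(1/2) = +0.707107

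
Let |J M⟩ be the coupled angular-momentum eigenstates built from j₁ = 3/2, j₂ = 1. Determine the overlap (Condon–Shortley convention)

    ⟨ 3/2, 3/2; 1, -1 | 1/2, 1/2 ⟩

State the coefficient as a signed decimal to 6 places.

j₁+j₂−J=2  J+j₁−j₂=1  J−j₁+j₂=0  j₁+j₂+J+1=4
(j₁±m₁, j₂±m₂, J±M) = (3,0,0,2,1,0)
P² = 2
sum k=0..0:
  [0] +1/2 = 1/2
S = 1/2
C² = P²·S² = 1/2 ; C = +0.707107

+√(1/2) = +0.707107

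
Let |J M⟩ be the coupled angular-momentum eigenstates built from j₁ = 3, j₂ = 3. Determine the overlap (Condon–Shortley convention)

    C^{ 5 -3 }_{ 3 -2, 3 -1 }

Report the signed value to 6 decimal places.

√[11·1!5!5!/12! · 1!5!2!4!2!8!] = √(153600)
  +(−1)^0/∏(0,1,5,2,0,3)! = 1/1440  (running 1/1440)
  +(−1)^1/∏(1,0,4,1,1,4)! = -1/576  (running -1/960)
⟨..|..⟩ = √(153600)·(-1/960) = -0.408248

−√(1/6) ≈ -0.408248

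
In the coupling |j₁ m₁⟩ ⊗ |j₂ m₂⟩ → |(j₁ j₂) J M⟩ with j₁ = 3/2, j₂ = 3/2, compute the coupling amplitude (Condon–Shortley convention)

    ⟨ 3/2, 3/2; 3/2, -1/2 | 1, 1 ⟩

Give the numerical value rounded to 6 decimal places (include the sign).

+√(3/10) ≈ +0.547723

j₁+j₂−J=2  J+j₁−j₂=1  J−j₁+j₂=1  j₁+j₂+J+1=5
(j₁±m₁, j₂±m₂, J±M) = (3,0,1,2,2,0)
P² = 6/5
sum k=0..0:
  [0] +1/2 = 1/2
S = 1/2
C² = P²·S² = 3/10 ; C = +0.547723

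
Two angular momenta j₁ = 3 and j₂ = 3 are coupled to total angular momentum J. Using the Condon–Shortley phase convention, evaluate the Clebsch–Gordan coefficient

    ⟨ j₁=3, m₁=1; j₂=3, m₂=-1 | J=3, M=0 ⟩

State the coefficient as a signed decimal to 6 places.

triangle: 3!·3!·3!/10! = 216/3628800
(j±m)!: 4!·2!·2!·4!·3!·3! = 82944
prefactor² = (2J+1)·Δ·N² = 864/25
  k=0: +1/(0!·3!·2!·2!·1!·1!) = 1/24
  k=1: −1/(1!·2!·1!·1!·2!·2!) = -1/8
  k=2: +1/(2!·1!·0!·0!·3!·3!) = 1/72
Σ = -5/72  ⇒  CG² = 864/25·(-5/72)² = 1/6
CG = −√(1/6) = -0.408248

-0.408248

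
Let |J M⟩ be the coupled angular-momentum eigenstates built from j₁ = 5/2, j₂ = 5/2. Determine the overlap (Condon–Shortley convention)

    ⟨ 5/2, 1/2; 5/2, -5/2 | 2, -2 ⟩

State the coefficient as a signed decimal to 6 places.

+0.422577  (= +√(5/28))

triangle: 3!*2!*2!/8! = 24/40320
(j±m)!: 3!*2!*0!*5!*0!*4! = 34560
prefactor² = (2J+1)*Δ*N² = 720/7
  k=0: +1/(0!*3!*2!*0!*0!*2!) = 1/24
Σ = 1/24  ⇒  CG² = 720/7*1/24² = 5/28
CG = +√(5/28) = +0.422577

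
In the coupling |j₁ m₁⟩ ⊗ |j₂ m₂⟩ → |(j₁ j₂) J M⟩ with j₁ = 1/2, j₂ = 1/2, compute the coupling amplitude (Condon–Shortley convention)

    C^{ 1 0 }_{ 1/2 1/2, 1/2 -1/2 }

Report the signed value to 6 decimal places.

+√(1/2) = +0.707107

√[3·0!1!1!/3! · 1!0!0!1!1!1!] = √(1/2)
  +(−1)^0/∏(0,0,0,0,1,1)! = 1  (running 1)
⟨..|..⟩ = √(1/2)·(1) = +0.707107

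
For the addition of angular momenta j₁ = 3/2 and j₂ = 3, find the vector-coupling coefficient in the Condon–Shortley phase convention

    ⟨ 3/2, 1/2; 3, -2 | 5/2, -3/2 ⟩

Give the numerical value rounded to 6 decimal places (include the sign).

+√(1/14) = +0.267261

√[6·2!1!4!/8! · 2!1!1!5!1!4!] = √(288/7)
  +(−1)^0/∏(0,2,1,1,0,3)! = 1/12  (running 1/12)
  +(−1)^1/∏(1,1,0,0,1,4)! = -1/24  (running 1/24)
⟨..|..⟩ = √(288/7)·(1/24) = +0.267261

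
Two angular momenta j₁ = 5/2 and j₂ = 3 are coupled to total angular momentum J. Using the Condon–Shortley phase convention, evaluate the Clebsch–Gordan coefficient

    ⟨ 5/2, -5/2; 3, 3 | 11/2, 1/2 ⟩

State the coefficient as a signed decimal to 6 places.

+√(1/462) = +0.046524

j₁+j₂−J=0  J+j₁−j₂=5  J−j₁+j₂=6  j₁+j₂+J+1=12
(j₁±m₁, j₂±m₂, J±M) = (0,5,6,0,6,5)
P² = 1244160000/77
sum k=0..0:
  [0] +1/86400 = 1/86400
S = 1/86400
C² = P²·S² = 1/462 ; C = +0.046524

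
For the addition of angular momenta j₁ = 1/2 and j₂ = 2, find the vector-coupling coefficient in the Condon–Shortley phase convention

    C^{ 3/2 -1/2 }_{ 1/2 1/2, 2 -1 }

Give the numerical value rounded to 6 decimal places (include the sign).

+0.774597  (= +√(3/5))

√[4·1!0!3!/5! · 1!0!1!3!1!2!] = √(12/5)
  +(−1)^0/∏(0,1,0,1,0,2)! = 1/2  (running 1/2)
⟨..|..⟩ = √(12/5)·(1/2) = +0.774597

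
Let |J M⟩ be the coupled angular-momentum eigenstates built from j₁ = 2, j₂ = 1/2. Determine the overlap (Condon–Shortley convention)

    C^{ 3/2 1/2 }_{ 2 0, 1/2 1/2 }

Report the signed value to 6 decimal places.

−√(2/5) ≈ -0.632456

j₁+j₂−J=1  J+j₁−j₂=3  J−j₁+j₂=0  j₁+j₂+J+1=5
(j₁±m₁, j₂±m₂, J±M) = (2,2,1,0,2,1)
P² = 8/5
sum k=1..1:
  [1] −1/2 = -1/2
S = -1/2
C² = P²·S² = 2/5 ; C = -0.632456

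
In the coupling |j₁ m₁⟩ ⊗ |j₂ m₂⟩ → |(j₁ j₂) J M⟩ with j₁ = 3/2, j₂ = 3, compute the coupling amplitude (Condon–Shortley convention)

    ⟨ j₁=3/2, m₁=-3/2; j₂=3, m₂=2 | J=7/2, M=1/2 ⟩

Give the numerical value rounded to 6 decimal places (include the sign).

−√(5/21) ≈ -0.487950

triangle: 1!×2!×5!/9! = 240/362880
(j±m)!: 0!×3!×5!×1!×4!×3! = 103680
prefactor² = (2J+1)×Δ×N² = 3840/7
  k=1: −1/(1!×0!×2!×4!×0!×1!) = -1/48
Σ = -1/48  ⇒  CG² = 3840/7×(-1/48)² = 5/21
CG = −√(5/21) = -0.487950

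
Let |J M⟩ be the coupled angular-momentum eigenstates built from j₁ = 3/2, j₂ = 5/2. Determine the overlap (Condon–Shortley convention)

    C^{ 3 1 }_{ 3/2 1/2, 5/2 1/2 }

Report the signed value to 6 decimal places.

+0.129099  (= +√(1/60))

j₁+j₂−J=1  J+j₁−j₂=2  J−j₁+j₂=4  j₁+j₂+J+1=8
(j₁±m₁, j₂±m₂, J±M) = (2,1,3,2,4,2)
P² = 48/5
sum k=0..1:
  [0] +1/6 = 1/6
  [1] −1/8 = -1/8
S = 1/24
C² = P²·S² = 1/60 ; C = +0.129099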